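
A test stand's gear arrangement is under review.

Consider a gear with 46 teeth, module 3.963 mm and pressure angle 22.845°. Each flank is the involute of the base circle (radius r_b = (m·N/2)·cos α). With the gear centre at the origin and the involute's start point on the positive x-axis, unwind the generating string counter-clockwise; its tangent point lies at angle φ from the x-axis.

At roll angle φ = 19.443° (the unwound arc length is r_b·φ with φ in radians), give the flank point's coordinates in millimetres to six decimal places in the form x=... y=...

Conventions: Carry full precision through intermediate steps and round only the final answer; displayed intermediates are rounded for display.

x=88.697234 y=1.081599

class = single-mesh tooth geometry [base-circle involute, m = 3.963, 46T]
pitch radius r_p = m·N/2 = 3.963·46/2 = 91.149000
base radius r_b = r_p·cos α = 91.149000·cos 22.845° = 83.999137
roll angle φ = 19.443° = 0.33934437 rad
x = r_b·(cos φ + φ·sin φ) = 88.697234
y = r_b·(sin φ − φ·cos φ) = 1.081599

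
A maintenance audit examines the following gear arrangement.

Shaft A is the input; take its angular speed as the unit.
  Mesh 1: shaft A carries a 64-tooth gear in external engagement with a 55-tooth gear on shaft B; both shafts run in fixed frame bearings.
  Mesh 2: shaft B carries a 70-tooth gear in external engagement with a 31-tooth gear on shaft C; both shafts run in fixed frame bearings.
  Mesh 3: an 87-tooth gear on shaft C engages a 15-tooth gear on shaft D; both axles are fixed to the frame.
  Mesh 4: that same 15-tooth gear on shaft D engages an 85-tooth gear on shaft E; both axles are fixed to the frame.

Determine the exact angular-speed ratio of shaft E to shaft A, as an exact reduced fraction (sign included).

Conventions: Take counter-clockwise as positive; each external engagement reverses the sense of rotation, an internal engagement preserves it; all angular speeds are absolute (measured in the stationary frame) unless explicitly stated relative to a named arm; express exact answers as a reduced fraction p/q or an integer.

77952/28985

class = fixed-axis compound train [4 meshes; 4 ratios multiply, 4 sense flips]
mesh 1 [64T→55T]: running ratio 64/55, sense −
mesh 2 [70T→31T]: running ratio 896/341, sense +
mesh 3 [87T→15T]: running ratio 25984/1705, sense −
mesh 4 [15T→85T]: running ratio 77952/28985, sense +
ω_out/ω_in = 77952/28985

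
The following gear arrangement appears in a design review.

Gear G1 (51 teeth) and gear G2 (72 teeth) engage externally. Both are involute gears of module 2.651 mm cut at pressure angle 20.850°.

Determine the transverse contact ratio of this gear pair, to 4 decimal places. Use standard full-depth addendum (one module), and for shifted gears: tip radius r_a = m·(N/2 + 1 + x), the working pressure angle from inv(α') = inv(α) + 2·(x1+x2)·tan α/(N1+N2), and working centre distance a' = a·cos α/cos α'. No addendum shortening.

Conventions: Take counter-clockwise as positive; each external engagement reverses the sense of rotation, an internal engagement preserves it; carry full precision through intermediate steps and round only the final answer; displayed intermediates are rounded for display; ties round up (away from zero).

1.7383

class = single-mesh tooth geometry [involute pair 51T × 72T, m = 2.651]
base radii: r_b1 = 63.173710, r_b2 = 89.186415
tip radii: r_a1 = 70.251500, r_a2 = 98.087000
no profile shift: α' = α, a' = a
action lengths: √(r_a1²−r_b1²) = 30.730369, √(r_a2²−r_b2²) = 40.826989
base pitch p_b = π·m·cos α = 7.782983
CR = (30.730369 + 40.826989 − 163.036500·sin 20.85000°)/7.782983 = 1.738277
contact ratio ≈ 1.7383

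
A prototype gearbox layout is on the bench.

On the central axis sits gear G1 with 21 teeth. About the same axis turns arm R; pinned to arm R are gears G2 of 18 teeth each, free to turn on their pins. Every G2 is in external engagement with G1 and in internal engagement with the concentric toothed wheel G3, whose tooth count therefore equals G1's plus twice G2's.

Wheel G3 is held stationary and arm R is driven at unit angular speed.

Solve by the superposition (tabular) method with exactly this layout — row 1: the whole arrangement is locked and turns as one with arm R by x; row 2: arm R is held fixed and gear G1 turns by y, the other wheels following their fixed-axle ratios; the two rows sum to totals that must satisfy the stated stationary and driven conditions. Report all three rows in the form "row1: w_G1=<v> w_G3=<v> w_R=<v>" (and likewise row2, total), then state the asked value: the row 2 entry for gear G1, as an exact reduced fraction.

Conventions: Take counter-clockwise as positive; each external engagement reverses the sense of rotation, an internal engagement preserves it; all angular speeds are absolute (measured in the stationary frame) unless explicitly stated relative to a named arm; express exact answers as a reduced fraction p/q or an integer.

planetary set (21T centre, 18T on arm, 57T internal) — Willis relation
superposition row 1 [locked train]: every member turns x
superposition row 2 [arm held]: sun y, ring −(21/57)·y, arm 0
boundary: total ω_ring = x − (21/57)·y = 0 and total ω_arm = x = 1  ⇒  y = 19/7, x = 1
row 2 ring = −(21/57)·19/7 = -1
totals (row 1 + row 2): sun 1 + 19/7 = 26/7, ring 1 + (-1) = 0, arm 1 + 0 = 1
asked cell (row2, sun) = 19/7

row1: w_G1=1 w_G3=1 w_R=1
row2: w_G1=19/7 w_G3=-1 w_R=0
total: w_G1=26/7 w_G3=0 w_R=1
asked value: 19/7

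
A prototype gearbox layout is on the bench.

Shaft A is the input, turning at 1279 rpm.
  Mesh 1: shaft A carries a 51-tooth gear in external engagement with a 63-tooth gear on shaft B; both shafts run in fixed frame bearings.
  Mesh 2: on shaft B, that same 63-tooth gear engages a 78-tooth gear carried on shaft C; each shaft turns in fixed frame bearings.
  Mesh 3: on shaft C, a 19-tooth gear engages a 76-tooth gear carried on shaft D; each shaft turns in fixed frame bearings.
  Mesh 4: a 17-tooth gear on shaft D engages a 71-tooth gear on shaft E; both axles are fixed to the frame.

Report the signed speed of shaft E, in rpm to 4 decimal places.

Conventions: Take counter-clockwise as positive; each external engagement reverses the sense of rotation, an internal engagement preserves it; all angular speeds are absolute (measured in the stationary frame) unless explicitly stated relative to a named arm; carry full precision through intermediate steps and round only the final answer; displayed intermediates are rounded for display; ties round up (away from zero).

4-mesh fixed-axis compound train (all bearings frame-fixed)
mesh 1 [51T→63T]: ω = 1279.0000×51/63 = 1035.3810 rpm, sense flips to −
mesh 2 [63T→78T]: ω = 1035.3810×63/78 = 836.2692 rpm, sense flips to +
mesh 3 [19T→76T]: ω = 836.2692×19/76 = 209.0673 rpm, sense flips to −
mesh 4 [17T→71T]: ω = 209.0673×17/71 = 50.0584 rpm, sense flips to +
signed output speed = +50.0584 rpm

+50.0584 rpm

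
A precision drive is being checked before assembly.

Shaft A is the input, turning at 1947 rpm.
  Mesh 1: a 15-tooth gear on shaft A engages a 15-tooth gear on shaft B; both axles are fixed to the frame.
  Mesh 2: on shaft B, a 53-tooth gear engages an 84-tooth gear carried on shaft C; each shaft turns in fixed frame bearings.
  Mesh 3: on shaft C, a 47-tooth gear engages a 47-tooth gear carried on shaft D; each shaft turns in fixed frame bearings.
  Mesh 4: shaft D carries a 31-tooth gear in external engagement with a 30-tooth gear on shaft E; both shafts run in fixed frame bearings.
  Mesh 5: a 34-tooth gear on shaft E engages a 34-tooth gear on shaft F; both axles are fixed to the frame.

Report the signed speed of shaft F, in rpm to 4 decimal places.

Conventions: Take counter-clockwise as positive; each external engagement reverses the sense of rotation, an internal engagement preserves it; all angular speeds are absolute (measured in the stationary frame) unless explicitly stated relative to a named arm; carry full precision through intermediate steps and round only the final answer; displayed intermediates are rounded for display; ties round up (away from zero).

recognized (6 fixed axles, 5 meshes): fixed-axis compound train
mesh 1 [15T→15T]: ω = 1947.0000×15/15 = 1947.0000 rpm, sense flips to −
mesh 2 [53T→84T]: ω = 1947.0000×53/84 = 1228.4643 rpm, sense flips to +
mesh 3 [47T→47T]: ω = 1228.4643×47/47 = 1228.4643 rpm, sense flips to −
mesh 4 [31T→30T]: ω = 1228.4643×31/30 = 1269.4131 rpm, sense flips to +
mesh 5 [34T→34T]: ω = 1269.4131×34/34 = 1269.4131 rpm, sense flips to −
signed output speed = -1269.4131 rpm

-1269.4131 rpm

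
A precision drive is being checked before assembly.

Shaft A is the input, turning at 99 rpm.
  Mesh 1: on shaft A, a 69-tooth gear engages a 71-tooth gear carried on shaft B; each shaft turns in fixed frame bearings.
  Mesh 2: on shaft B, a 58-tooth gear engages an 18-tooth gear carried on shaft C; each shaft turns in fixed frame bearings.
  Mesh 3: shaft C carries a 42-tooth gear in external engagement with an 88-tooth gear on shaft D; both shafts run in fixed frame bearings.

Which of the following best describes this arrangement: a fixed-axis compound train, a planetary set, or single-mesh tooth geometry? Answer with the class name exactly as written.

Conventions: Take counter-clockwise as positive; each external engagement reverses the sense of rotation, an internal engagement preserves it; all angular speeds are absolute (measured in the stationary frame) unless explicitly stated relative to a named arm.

recognized (4 fixed axles, 3 meshes): fixed-axis compound train
classification: fixed-axis compound train

fixed-axis compound train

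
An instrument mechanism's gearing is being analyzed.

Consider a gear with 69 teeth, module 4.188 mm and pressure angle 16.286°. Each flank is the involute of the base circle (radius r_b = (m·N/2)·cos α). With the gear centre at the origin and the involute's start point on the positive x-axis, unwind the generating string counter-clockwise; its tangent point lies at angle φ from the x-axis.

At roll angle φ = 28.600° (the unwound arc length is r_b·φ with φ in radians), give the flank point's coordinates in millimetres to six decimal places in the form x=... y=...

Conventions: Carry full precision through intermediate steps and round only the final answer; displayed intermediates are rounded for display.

x=154.904992 y=5.607754

class = single-mesh tooth geometry [base-circle involute, m = 4.188, 69T]
pitch radius r_p = m·N/2 = 4.188·69/2 = 144.486000
base radius r_b = r_p·cos α = 144.486000·cos 16.286° = 138.688332
roll angle φ = 28.600° = 0.49916417 rad
x = r_b·(cos φ + φ·sin φ) = 154.904992
y = r_b·(sin φ − φ·cos φ) = 5.607754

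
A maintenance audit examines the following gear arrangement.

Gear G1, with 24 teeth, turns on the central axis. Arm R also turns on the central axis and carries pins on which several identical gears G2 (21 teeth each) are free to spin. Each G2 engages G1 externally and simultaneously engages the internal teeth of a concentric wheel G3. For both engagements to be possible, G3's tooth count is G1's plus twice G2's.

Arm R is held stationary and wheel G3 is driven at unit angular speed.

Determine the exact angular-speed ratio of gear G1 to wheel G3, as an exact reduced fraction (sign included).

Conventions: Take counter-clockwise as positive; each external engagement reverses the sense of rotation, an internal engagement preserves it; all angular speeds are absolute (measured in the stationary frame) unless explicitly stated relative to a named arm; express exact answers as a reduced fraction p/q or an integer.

recognized (axles ride arm R): planetary set, 24/21/66 teeth
ring teeth: 24 + 2·21 = 66
24(ω_sun−ω_arm) = −66(ω_ring−ω_arm),  ω_arm = 0, ω_ring = 1
ω_sun = 0 − (66/24)(1−0) = -11/4
ω_out/ω_in = -11/4

-11/4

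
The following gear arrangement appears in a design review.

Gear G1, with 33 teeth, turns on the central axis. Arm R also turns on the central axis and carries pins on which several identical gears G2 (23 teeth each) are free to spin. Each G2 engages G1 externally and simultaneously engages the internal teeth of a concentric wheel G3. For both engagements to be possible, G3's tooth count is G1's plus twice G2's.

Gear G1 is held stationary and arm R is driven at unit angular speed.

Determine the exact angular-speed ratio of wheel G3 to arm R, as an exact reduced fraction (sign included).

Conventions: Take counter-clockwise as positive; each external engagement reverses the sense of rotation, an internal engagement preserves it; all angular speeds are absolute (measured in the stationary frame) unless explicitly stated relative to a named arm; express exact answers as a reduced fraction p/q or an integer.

112/79

planetary set (33T centre, 23T on arm, 79T internal) — Willis relation
ring teeth: 33 + 2·23 = 79
33(ω_sun−ω_arm) = −79(ω_ring−ω_arm),  ω_sun = 0, ω_arm = 1
ω_ring = 1 − (33/79)(0−1) = 112/79
ω_out/ω_in = 112/79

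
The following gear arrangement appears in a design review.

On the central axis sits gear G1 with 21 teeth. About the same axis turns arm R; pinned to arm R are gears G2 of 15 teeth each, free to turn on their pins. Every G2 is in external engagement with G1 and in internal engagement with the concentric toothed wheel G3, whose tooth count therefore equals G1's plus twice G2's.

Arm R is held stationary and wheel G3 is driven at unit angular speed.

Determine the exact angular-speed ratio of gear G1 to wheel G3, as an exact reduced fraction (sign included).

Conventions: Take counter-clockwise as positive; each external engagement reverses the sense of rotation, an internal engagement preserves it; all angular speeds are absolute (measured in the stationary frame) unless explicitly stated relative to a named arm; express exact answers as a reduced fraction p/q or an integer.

planetary set (21T centre, 15T on arm, 51T internal) — Willis relation
ring teeth: 21 + 2·15 = 51
21(ω_sun−ω_arm) = −51(ω_ring−ω_arm),  ω_arm = 0, ω_ring = 1
ω_sun = 0 − (51/21)(1−0) = -17/7
ω_out/ω_in = -17/7

-17/7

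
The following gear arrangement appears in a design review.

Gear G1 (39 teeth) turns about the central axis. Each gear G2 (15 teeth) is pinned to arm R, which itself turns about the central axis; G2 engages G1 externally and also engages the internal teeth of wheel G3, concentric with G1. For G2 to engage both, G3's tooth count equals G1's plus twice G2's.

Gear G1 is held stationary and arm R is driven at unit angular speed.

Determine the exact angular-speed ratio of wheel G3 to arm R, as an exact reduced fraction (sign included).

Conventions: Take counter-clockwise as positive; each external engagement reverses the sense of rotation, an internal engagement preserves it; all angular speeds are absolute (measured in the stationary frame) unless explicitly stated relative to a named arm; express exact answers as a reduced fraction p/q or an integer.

36/23

class = planetary set [G3 = 39+2·15 = 69; Willis about the carrier]
ring teeth: 39 + 2·15 = 69
39(ω_sun−ω_arm) = −69(ω_ring−ω_arm),  ω_sun = 0, ω_arm = 1
ω_ring = 1 − (39/69)(0−1) = 36/23
ω_out/ω_in = 36/23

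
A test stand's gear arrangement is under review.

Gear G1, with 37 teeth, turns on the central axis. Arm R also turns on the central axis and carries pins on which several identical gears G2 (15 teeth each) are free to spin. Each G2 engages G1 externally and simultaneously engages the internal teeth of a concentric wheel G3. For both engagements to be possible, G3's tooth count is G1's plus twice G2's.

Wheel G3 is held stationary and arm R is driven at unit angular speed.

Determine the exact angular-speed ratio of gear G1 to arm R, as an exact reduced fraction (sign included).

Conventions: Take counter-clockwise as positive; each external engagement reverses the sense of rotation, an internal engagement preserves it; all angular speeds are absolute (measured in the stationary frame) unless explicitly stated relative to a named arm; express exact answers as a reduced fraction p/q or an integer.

104/37

recognized (axles ride arm R): planetary set, 37/15/67 teeth
ring teeth: 37 + 2·15 = 67
37(ω_sun−ω_arm) = −67(ω_ring−ω_arm),  ω_ring = 0, ω_arm = 1
ω_sun = 1 − (67/37)(0−1) = 104/37
ω_out/ω_in = 104/37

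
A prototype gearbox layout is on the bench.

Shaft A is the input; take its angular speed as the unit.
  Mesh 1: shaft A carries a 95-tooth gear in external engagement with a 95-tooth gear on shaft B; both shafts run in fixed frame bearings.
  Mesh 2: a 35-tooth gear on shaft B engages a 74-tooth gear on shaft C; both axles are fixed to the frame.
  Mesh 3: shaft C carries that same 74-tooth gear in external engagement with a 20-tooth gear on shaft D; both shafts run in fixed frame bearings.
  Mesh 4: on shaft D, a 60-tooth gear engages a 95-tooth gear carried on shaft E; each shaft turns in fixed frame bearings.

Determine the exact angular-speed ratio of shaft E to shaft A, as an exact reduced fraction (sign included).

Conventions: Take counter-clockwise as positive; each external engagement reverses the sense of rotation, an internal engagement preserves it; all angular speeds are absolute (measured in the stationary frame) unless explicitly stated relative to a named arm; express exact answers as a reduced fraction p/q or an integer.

21/19

class = fixed-axis compound train [4 meshes; 4 ratios multiply, 4 sense flips]
mesh 1 [95T→95T]: running ratio 1, sense −
mesh 2 [35T→74T]: running ratio 35/74, sense +
mesh 3 [74T→20T]: running ratio 7/4, sense −
mesh 4 [60T→95T]: running ratio 21/19, sense +
ω_out/ω_in = 21/19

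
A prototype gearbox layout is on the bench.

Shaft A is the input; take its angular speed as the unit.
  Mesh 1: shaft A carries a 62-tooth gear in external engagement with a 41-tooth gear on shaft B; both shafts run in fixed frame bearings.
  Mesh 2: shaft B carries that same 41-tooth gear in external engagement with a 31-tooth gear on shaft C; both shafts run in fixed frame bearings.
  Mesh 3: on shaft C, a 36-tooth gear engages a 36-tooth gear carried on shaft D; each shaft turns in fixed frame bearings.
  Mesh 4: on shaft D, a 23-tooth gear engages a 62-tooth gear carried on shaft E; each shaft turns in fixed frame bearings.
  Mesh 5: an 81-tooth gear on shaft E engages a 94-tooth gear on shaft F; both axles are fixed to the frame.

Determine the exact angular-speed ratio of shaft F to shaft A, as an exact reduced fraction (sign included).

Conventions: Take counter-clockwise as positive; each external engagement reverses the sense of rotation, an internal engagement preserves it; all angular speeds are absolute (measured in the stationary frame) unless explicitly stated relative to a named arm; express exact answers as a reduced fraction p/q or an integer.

-1863/2914

class = fixed-axis compound train [5 meshes; 5 ratios multiply, 5 sense flips]
mesh 1 [62T→41T]: running ratio 62/41, sense −
mesh 2 [41T→31T]: running ratio 2, sense +
mesh 3 [36T→36T]: running ratio 2, sense −
mesh 4 [23T→62T]: running ratio 23/31, sense +
mesh 5 [81T→94T]: running ratio 1863/2914, sense −
ω_out/ω_in = -1863/2914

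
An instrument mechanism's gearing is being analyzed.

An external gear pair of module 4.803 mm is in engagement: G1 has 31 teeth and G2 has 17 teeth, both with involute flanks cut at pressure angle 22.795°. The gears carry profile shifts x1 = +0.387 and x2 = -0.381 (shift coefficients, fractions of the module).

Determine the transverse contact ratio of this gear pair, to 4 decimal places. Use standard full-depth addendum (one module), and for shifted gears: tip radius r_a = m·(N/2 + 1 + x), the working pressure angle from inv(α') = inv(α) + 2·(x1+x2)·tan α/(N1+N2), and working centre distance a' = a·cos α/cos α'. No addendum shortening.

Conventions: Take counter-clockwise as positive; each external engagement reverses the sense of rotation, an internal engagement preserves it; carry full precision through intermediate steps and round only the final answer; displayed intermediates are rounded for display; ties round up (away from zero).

1.5016

single-mesh involute tooth geometry (31T engaging 17T at module 4.803)
base radii: r_b1 = 68.632002, r_b2 = 37.636905
tip radii: r_a1 = 81.108261, r_a2 = 43.798557
inv(α') = inv(22.795°) + 2·(+0.387-0.381)·tan α/(31+17) = 0.02251587  ⇒  α' = 22.82903°
a' = a·cos α / cos α' = 115.2720·cos 22.795°/cos 22.82903° = 115.300798
action lengths: √(r_a1²−r_b1²) = 43.222659, √(r_a2²−r_b2²) = 22.400380
base pitch p_b = π·m·cos α = 13.910567
CR = (43.222659 + 22.400380 − 115.300798·sin 22.82903°)/13.910567 = 1.501617
contact ratio ≈ 1.5016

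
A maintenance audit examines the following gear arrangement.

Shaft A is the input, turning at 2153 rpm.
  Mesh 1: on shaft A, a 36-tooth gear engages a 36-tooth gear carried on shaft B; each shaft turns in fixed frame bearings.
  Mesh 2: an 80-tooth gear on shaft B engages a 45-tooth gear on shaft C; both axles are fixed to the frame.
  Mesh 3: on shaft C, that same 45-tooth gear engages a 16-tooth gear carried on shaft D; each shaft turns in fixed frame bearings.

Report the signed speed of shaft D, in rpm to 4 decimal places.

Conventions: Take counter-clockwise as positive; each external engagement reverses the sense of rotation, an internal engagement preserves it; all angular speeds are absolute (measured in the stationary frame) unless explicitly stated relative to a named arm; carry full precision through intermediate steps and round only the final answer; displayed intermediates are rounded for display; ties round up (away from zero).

topology: fixed-axis compound train — 3 meshes, A→D
mesh 1 [36T→36T]: ω = 2153.0000×36/36 = 2153.0000 rpm, sense flips to −
mesh 2 [80T→45T]: ω = 2153.0000×80/45 = 3827.5556 rpm, sense flips to +
mesh 3 [45T→16T]: ω = 3827.5556×45/16 = 10765.0000 rpm, sense flips to −
signed output speed = -10765.0000 rpm

-10765.0000 rpm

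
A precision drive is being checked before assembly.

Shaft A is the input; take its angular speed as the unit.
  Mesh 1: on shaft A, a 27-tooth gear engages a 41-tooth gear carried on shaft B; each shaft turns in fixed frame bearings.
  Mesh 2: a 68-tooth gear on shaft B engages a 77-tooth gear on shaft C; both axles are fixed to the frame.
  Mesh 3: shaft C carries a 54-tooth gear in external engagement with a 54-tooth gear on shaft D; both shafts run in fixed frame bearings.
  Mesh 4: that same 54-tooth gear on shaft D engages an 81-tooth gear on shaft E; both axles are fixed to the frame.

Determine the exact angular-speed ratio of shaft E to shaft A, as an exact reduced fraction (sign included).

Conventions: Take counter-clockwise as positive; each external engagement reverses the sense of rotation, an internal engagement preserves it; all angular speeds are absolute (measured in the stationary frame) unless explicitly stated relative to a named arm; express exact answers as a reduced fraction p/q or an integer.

class = fixed-axis compound train [4 meshes; 4 ratios multiply, 4 sense flips]
mesh 1 [27T→41T]: running ratio 27/41, sense −
mesh 2 [68T→77T]: running ratio 1836/3157, sense +
mesh 3 [54T→54T]: running ratio 1836/3157, sense −
mesh 4 [54T→81T]: running ratio 1224/3157, sense +
ω_out/ω_in = 1224/3157

1224/3157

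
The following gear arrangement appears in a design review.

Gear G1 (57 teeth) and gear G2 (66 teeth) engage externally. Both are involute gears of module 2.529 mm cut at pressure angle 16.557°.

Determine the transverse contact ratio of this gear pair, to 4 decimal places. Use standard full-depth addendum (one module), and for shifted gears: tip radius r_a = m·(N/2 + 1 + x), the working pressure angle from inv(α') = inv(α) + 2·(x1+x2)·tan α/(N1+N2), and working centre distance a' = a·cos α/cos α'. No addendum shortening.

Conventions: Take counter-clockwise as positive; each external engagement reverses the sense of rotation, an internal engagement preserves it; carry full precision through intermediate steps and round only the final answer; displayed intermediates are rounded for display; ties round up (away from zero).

2.0176

class = single-mesh tooth geometry [involute pair 57T × 66T, m = 2.529]
base radii: r_b1 = 69.087971, r_b2 = 79.996598
tip radii: r_a1 = 74.605500, r_a2 = 85.986000
no profile shift: α' = α, a' = a
action lengths: √(r_a1²−r_b1²) = 28.157288, √(r_a2²−r_b2²) = 31.529930
base pitch p_b = π·m·cos α = 7.615658
CR = (28.157288 + 31.529930 − 155.533500·sin 16.55700°)/7.615658 = 2.017551
contact ratio ≈ 2.0176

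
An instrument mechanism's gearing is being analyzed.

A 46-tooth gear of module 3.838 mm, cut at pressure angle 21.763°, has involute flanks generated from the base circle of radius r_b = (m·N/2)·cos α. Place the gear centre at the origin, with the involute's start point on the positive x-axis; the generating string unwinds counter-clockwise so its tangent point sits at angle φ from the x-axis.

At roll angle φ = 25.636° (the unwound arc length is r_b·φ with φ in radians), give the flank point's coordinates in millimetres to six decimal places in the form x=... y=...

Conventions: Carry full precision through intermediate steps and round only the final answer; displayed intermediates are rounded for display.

class = single-mesh tooth geometry [base-circle involute, m = 3.838, 46T]
pitch radius r_p = m·N/2 = 3.838·46/2 = 88.274000
base radius r_b = r_p·cos α = 88.274000·cos 21.763° = 81.982311
roll angle φ = 25.636° = 0.44743261 rad
x = r_b·(cos φ + φ·sin φ) = 89.782403
y = r_b·(sin φ − φ·cos φ) = 2.399177

x=89.782403 y=2.399177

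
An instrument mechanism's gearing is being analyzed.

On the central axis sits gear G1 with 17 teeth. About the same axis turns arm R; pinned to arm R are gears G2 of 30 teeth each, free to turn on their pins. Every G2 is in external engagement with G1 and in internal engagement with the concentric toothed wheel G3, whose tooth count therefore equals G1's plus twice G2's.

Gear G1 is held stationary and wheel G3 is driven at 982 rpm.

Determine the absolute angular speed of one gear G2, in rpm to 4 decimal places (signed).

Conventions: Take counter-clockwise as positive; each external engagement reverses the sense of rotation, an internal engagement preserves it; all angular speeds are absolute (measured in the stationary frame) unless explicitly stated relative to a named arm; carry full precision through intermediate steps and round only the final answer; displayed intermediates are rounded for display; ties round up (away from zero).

recognized (axles ride arm R): planetary set, 17/30/77 teeth
normalise by the input: solve with ω_ring = 1, then scale by 982 rpm
ring teeth: 17 + 2·30 = 77
17(ω_sun−ω_arm) = −77(ω_ring−ω_arm),  ω_sun = 0, ω_ring = 1
17(0−ω_arm) = −77(1−ω_arm)  ⇒  94·ω_arm = 77  ⇒  ω_arm = 77/94
sun–planet mesh: 17·(0−77/94) = −30·(ω_p−ω_arm)  ⇒  ω_p−ω_arm = 1309/2820
ω_p = 77/94 + 1309/2820 = 77/60
scale: ω_p = 77/60 × 982 rpm = +1260.2333 rpm

+1260.2333 rpm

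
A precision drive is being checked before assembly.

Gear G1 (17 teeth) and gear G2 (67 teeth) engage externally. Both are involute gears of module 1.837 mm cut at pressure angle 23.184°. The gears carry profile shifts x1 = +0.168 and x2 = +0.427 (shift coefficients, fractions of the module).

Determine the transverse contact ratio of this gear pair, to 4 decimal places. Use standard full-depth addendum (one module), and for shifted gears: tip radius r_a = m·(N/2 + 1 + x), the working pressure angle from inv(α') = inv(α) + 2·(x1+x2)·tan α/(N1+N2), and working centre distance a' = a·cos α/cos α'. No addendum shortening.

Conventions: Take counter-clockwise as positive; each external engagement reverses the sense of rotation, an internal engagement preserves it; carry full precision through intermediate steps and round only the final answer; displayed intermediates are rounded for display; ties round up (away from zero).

class = single-mesh tooth geometry [involute pair 17T × 67T, m = 1.837]
base radii: r_b1 = 14.353556, r_b2 = 56.569897
tip radii: r_a1 = 17.760116, r_a2 = 64.160899
inv(α') = inv(23.184°) + 2·(+0.168+0.427)·tan α/(17+67) = 0.02970006  ⇒  α' = 24.92722°
a' = a·cos α / cos α' = 77.1540·cos 23.184°/cos 24.92722° = 78.209111
action lengths: √(r_a1²−r_b1²) = 10.459309, √(r_a2²−r_b2²) = 30.273218
base pitch p_b = π·m·cos α = 5.305062
CR = (10.459309 + 30.273218 − 78.209111·sin 24.92722°)/5.305062 = 1.464637
contact ratio ≈ 1.4646

1.4646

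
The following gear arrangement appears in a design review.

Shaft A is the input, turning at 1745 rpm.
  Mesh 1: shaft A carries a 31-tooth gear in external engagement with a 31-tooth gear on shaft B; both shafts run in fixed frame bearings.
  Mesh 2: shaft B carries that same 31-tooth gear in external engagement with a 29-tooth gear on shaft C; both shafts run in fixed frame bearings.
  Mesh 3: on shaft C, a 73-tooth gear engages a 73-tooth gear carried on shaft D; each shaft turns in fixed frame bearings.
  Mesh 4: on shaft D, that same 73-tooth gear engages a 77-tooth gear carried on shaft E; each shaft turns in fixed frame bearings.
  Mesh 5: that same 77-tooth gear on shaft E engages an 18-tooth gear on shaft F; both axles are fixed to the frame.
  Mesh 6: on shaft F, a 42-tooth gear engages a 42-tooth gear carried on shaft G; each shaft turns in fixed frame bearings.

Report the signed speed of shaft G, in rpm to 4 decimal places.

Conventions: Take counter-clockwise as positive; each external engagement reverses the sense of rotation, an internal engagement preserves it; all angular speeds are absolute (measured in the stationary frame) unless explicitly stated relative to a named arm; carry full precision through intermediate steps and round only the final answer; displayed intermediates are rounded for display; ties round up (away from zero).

class = fixed-axis compound train [6 meshes; 6 ratios multiply, 6 sense flips]
mesh 1 [31T→31T]: ω = 1745.0000×31/31 = 1745.0000 rpm, sense flips to −
mesh 2 [31T→29T]: ω = 1745.0000×31/29 = 1865.3448 rpm, sense flips to +
mesh 3 [73T→73T]: ω = 1865.3448×73/73 = 1865.3448 rpm, sense flips to −
mesh 4 [73T→77T]: ω = 1865.3448×73/77 = 1768.4438 rpm, sense flips to +
mesh 5 [77T→18T]: ω = 1768.4438×77/18 = 7565.0096 rpm, sense flips to −
mesh 6 [42T→42T]: ω = 7565.0096×42/42 = 7565.0096 rpm, sense flips to +
signed output speed = +7565.0096 rpm

+7565.0096 rpm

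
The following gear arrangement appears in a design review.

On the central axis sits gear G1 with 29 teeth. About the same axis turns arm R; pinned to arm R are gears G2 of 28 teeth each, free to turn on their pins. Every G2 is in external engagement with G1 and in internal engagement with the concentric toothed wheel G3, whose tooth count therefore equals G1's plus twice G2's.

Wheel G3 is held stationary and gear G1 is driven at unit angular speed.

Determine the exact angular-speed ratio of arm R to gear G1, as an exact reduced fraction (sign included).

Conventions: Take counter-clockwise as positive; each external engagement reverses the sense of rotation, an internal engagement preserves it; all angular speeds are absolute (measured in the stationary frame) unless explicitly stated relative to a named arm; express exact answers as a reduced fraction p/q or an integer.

29/114

topology: planetary set — G1 29T / G2 28T / G3 85T, arm = carrier (Willis)
ring teeth: 29 + 2·28 = 85
29(ω_sun−ω_arm) = −85(ω_ring−ω_arm),  ω_ring = 0, ω_sun = 1
29(1−ω_arm) = −85(0−ω_arm)  ⇒  114·ω_arm = 29  ⇒  ω_arm = 29/114
ω_out/ω_in = 29/114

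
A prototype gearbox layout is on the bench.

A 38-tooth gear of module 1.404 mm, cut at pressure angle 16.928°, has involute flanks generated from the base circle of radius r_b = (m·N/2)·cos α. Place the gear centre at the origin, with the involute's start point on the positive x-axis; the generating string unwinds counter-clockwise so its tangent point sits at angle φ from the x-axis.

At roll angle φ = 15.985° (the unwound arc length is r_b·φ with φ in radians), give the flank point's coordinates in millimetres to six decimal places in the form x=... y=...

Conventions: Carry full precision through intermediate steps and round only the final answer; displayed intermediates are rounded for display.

single-mesh involute tooth geometry (38T wheel at module 1.404)
pitch radius r_p = m·N/2 = 1.404·38/2 = 26.676000
base radius r_b = r_p·cos α = 26.676000·cos 16.928° = 25.520166
roll angle φ = 15.985° = 0.27899088 rad
x = r_b·(cos φ + φ·sin φ) = 26.494116
y = r_b·(sin φ − φ·cos φ) = 0.183294

x=26.494116 y=0.183294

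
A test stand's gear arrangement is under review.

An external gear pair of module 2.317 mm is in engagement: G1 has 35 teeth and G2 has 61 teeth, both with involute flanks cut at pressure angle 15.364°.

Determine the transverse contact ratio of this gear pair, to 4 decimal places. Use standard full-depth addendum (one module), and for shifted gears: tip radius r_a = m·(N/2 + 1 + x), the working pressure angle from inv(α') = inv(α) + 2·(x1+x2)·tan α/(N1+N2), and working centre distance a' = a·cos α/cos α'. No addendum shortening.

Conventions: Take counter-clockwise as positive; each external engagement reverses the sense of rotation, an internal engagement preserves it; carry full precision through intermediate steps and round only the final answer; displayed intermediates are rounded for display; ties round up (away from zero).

2.0295

topology: single-mesh involute geometry — m = 2.317, 35T/61T pair
base radii: r_b1 = 39.098416, r_b2 = 68.142954
tip radii: r_a1 = 42.864500, r_a2 = 72.985500
no profile shift: α' = α, a' = a
action lengths: √(r_a1²−r_b1²) = 17.569269, √(r_a2²−r_b2²) = 26.142323
base pitch p_b = π·m·cos α = 7.018931
CR = (17.569269 + 26.142323 − 111.216000·sin 15.36400°)/7.018931 = 2.029494
contact ratio ≈ 2.0295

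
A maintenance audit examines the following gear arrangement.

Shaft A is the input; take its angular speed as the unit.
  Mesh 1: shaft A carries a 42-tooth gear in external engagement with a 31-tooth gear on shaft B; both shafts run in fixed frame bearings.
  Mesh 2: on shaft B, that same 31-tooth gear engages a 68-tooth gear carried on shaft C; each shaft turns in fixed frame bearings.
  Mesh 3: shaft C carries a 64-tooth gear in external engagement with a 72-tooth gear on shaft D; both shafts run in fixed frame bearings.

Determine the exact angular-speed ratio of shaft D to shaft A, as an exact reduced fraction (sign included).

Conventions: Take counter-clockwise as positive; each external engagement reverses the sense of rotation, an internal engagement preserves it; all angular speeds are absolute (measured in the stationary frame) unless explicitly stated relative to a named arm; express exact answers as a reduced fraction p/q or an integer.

class = fixed-axis compound train [3 meshes; 3 ratios multiply, 3 sense flips]
mesh 1 [42T→31T]: running ratio 42/31, sense −
mesh 2 [31T→68T]: running ratio 21/34, sense +
mesh 3 [64T→72T]: running ratio 28/51, sense −
ω_out/ω_in = -28/51

-28/51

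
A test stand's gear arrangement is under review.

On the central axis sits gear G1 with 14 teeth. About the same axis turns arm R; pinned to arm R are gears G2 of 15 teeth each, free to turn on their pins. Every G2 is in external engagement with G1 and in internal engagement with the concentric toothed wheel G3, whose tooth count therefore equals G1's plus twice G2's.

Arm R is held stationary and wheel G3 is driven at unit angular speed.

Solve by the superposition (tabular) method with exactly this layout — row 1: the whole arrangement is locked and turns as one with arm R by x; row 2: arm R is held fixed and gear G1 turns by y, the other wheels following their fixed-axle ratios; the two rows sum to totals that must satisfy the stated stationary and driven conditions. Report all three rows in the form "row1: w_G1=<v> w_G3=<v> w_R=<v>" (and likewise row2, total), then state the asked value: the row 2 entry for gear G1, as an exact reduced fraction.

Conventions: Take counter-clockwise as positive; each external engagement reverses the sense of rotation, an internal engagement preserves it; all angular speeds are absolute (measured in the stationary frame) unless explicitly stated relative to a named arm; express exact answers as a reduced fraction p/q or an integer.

row1: w_G1=0 w_G3=0 w_R=0
row2: w_G1=-22/7 w_G3=1 w_R=0
total: w_G1=-22/7 w_G3=1 w_R=0
asked value: -22/7

planetary set (14T centre, 15T on arm, 44T internal) — Willis relation
row 1 — lock + rotate with arm: ω_sun = ω_ring = ω_arm = x
superposition row 2 [arm held]: sun y, ring −(14/44)·y, arm 0
boundary: total ω_arm = x = 0 and total ω_ring = x − (14/44)·y = 1  ⇒  y = -22/7, x = 0
row 2 ring = −(14/44)·(-22/7) = 1
totals (row 1 + row 2): sun 0 + (-22/7) = -22/7, ring 0 + 1 = 1, arm 0 + 0 = 0
asked cell (row2, sun) = -22/7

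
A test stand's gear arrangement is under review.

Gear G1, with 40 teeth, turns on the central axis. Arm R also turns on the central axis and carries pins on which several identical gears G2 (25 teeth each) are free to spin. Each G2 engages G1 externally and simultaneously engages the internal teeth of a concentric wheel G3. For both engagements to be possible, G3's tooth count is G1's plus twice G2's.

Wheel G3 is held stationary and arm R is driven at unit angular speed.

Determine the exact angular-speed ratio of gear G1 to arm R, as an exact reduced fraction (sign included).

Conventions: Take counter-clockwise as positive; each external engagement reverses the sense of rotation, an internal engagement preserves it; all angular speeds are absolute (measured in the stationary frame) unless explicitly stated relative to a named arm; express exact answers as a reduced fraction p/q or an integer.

class = planetary set [G3 = 40+2·25 = 90; Willis about the carrier]
ring teeth: 40 + 2·25 = 90
40(ω_sun−ω_arm) = −90(ω_ring−ω_arm),  ω_ring = 0, ω_arm = 1
ω_sun = 1 − (90/40)(0−1) = 13/4
ω_out/ω_in = 13/4

13/4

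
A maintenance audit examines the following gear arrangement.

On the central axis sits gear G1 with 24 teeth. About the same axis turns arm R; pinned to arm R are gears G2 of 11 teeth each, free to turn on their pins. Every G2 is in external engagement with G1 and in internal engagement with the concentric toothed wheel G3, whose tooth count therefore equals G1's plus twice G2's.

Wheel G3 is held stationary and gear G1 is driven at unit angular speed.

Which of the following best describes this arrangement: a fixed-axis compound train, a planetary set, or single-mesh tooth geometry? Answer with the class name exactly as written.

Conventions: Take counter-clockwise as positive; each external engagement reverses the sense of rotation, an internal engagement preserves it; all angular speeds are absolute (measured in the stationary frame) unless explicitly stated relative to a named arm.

planetary set

class = planetary set [G3 = 24+2·11 = 46; Willis about the carrier]
classification: planetary set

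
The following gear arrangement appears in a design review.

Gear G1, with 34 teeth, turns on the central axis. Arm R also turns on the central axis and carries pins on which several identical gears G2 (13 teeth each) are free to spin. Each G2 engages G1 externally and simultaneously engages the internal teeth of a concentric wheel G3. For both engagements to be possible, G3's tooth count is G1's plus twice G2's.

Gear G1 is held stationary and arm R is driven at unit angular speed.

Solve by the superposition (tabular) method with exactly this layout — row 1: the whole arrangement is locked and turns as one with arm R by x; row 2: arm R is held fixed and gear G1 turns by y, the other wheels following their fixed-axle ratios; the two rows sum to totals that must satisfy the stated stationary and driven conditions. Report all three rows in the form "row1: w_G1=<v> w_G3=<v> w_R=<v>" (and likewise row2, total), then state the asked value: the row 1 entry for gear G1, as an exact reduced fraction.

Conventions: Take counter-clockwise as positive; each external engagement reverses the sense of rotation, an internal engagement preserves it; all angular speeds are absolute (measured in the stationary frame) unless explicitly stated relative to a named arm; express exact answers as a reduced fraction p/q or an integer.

row1: w_G1=1 w_G3=1 w_R=1
row2: w_G1=-1 w_G3=17/30 w_R=0
total: w_G1=0 w_G3=47/30 w_R=1
asked value: 1

topology: planetary set — G1 34T / G2 13T / G3 60T, arm = carrier (Willis)
row 1 — lock + rotate with arm: ω_sun = ω_ring = ω_arm = x
row 2 — arm fixed, fixed-axis ratios: sun y, ring −(34/60)·y, arm 0
boundary: total ω_sun = x + y = 0 and total ω_arm = x = 1  ⇒  y = -1, x = 1
row 2 ring = −(34/60)·(-1) = 17/30
totals (row 1 + row 2): sun 1 + (-1) = 0, ring 1 + 17/30 = 47/30, arm 1 + 0 = 1
asked cell (row1, sun) = 1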